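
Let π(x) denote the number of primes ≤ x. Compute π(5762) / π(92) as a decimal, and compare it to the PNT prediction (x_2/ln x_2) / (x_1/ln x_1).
π(5762)/π(92) = 757/24 ≈ 31.5417;  PNT prediction ≈ 32.7059.

π(92) = 24 and π(5762) = 757, so π(5762)/π(92) ≈ 31.5417. The PNT-predicted ratio is (5762/ln(5762)) / (92/ln(92)) ≈ 32.7059. The two agree to within a few percent, as expected.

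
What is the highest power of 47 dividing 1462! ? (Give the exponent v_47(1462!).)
v_47(1462!) = 31

Legendre's formula: v_p(n!) = Σ_{k ≥ 1} ⌊n / p^k⌋. For p = 47, n = 1462, the terms are:
  ⌊1462/47^1⌋ = ⌊1462/47⌋ = 31
(the next term ⌊1462/47^2⌋ = 0, terminating the sum). Summing: v_47(1462!) = 31 = 31.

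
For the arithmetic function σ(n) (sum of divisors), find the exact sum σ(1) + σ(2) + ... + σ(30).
Σ_{n ≤ 30} σ(n) = 762

Compute σ(n) for each 1 ≤ n ≤ 30: σ(1) = 1, σ(2) = 3, σ(3) = 4, σ(4) = 7, σ(5) = 6, σ(6) = 12, σ(7) = 8, σ(8) = 15, σ(9) = 13, σ(10) = 18, σ(11) = 12, σ(12) = 28, σ(13) = 14, σ(14) = 24, σ(15) = 24, σ(16) = 31, σ(17) = 18, σ(18) = 39, σ(19) = 20, σ(20) = 42, σ(21) = 32, σ(22) = 36, σ(23) = 24, σ(24) = 60, σ(25) = 31, σ(26) = 42, σ(27) = 40, σ(28) = 56, σ(29) = 30, σ(30) = 72. Summing all 30 values: 762. (Average order: Σ_{n ≤ x} σ(n) ~ (π²/12) x². For x = 30, (π²/12)·30² ≈ 740.22.)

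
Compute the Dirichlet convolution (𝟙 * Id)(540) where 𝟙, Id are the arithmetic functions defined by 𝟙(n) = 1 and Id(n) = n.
(𝟙 * Id)(540) = 1680

Divisors of 540: [1, 2, 3, 4, 5, 6, 9, 10, 12, 15, 18, 20, 27, 30, 36, 45, 54, 60, 90, 108, 135, 180, 270, 540]. For each d | 540:
  d = 1: 𝟙(1) · Id(540/1) = 1 · 540 = 540
  d = 2: 𝟙(2) · Id(540/2) = 1 · 270 = 270
  d = 3: 𝟙(3) · Id(540/3) = 1 · 180 = 180
  d = 4: 𝟙(4) · Id(540/4) = 1 · 135 = 135
  d = 5: 𝟙(5) · Id(540/5) = 1 · 108 = 108
  d = 6: 𝟙(6) · Id(540/6) = 1 · 90 = 90
  d = 9: 𝟙(9) · Id(540/9) = 1 · 60 = 60
  d = 10: 𝟙(10) · Id(540/10) = 1 · 54 = 54
  d = 12: 𝟙(12) · Id(540/12) = 1 · 45 = 45
  d = 15: 𝟙(15) · Id(540/15) = 1 · 36 = 36
  d = 18: 𝟙(18) · Id(540/18) = 1 · 30 = 30
  d = 20: 𝟙(20) · Id(540/20) = 1 · 27 = 27
  d = 27: 𝟙(27) · Id(540/27) = 1 · 20 = 20
  d = 30: 𝟙(30) · Id(540/30) = 1 · 18 = 18
  d = 36: 𝟙(36) · Id(540/36) = 1 · 15 = 15
  d = 45: 𝟙(45) · Id(540/45) = 1 · 12 = 12
  d = 54: 𝟙(54) · Id(540/54) = 1 · 10 = 10
  d = 60: 𝟙(60) · Id(540/60) = 1 · 9 = 9
  d = 90: 𝟙(90) · Id(540/90) = 1 · 6 = 6
  d = 108: 𝟙(108) · Id(540/108) = 1 · 5 = 5
  d = 135: 𝟙(135) · Id(540/135) = 1 · 4 = 4
  d = 180: 𝟙(180) · Id(540/180) = 1 · 3 = 3
  d = 270: 𝟙(270) · Id(540/270) = 1 · 2 = 2
  d = 540: 𝟙(540) · Id(540/540) = 1 · 1 = 1
Summing: (𝟙 * Id)(540) = 540 + 270 + 180 + 135 + 108 + 90 + 60 + 54 + 45 + 36 + 30 + 27 + 20 + 18 + 15 + 12 + 10 + 9 + 6 + 5 + 4 + 3 + 2 + 1 = 1680.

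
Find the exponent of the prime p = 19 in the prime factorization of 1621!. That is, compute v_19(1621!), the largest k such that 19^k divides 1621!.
v_19(1621!) = 89

Legendre's formula: v_p(n!) = Σ_{k ≥ 1} ⌊n / p^k⌋. For p = 19, n = 1621, the terms are:
  ⌊1621/19^1⌋ = ⌊1621/19⌋ = 85
  ⌊1621/19^2⌋ = ⌊1621/361⌋ = 4
(the next term ⌊1621/19^3⌋ = 0, terminating the sum). Summing: v_19(1621!) = 85 + 4 = 89.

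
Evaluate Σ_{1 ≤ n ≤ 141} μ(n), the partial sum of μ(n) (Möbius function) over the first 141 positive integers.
Σ_{n ≤ 141} μ(n) = -3

Compute μ(n) for each 1 ≤ n ≤ 141: μ(1) = 1, μ(2) = -1, μ(3) = -1, μ(4) = 0, μ(5) = -1, μ(6) = 1, μ(7) = -1, μ(8) = 0, μ(9) = 0, μ(10) = 1, μ(11) = -1, μ(12) = 0, μ(13) = -1, μ(14) = 1, μ(15) = 1, μ(16) = 0, μ(17) = -1, μ(18) = 0, μ(19) = -1, μ(20) = 0, μ(21) = 1, μ(22) = 1, μ(23) = -1, μ(24) = 0, μ(25) = 0, μ(26) = 1, μ(27) = 0, μ(28) = 0, μ(29) = -1, μ(30) = -1, μ(31) = -1, μ(32) = 0, μ(33) = 1, μ(34) = 1, μ(35) = 1, μ(36) = 0, μ(37) = -1, μ(38) = 1, μ(39) = 1, μ(40) = 0, μ(41) = -1, μ(42) = -1, μ(43) = -1, μ(44) = 0, μ(45) = 0, μ(46) = 1, μ(47) = -1, μ(48) = 0, μ(49) = 0, μ(50) = 0, μ(51) = 1, μ(52) = 0, μ(53) = -1, μ(54) = 0, μ(55) = 1, μ(56) = 0, μ(57) = 1, μ(58) = 1, μ(59) = -1, μ(60) = 0, μ(61) = -1, μ(62) = 1, μ(63) = 0, μ(64) = 0, μ(65) = 1, μ(66) = -1, μ(67) = -1, μ(68) = 0, μ(69) = 1, μ(70) = -1, μ(71) = -1, μ(72) = 0, μ(73) = -1, μ(74) = 1, μ(75) = 0, μ(76) = 0, μ(77) = 1, μ(78) = -1, μ(79) = -1, μ(80) = 0, μ(81) = 0, μ(82) = 1, μ(83) = -1, μ(84) = 0, μ(85) = 1, μ(86) = 1, μ(87) = 1, μ(88) = 0, μ(89) = -1, μ(90) = 0, μ(91) = 1, μ(92) = 0, μ(93) = 1, μ(94) = 1, μ(95) = 1, μ(96) = 0, μ(97) = -1, μ(98) = 0, μ(99) = 0, μ(100) = 0, μ(101) = -1, μ(102) = -1, μ(103) = -1, μ(104) = 0, μ(105) = -1, μ(106) = 1, μ(107) = -1, μ(108) = 0, μ(109) = -1, μ(110) = -1, μ(111) = 1, μ(112) = 0, μ(113) = -1, μ(114) = -1, μ(115) = 1, μ(116) = 0, μ(117) = 0, μ(118) = 1, μ(119) = 1, μ(120) = 0, μ(121) = 0, μ(122) = 1, μ(123) = 1, μ(124) = 0, μ(125) = 0, μ(126) = 0, μ(127) = -1, μ(128) = 0, μ(129) = 1, μ(130) = -1, μ(131) = -1, μ(132) = 0, μ(133) = 1, μ(134) = 1, μ(135) = 0, μ(136) = 0, μ(137) = -1, μ(138) = -1, μ(139) = -1, μ(140) = 0, μ(141) = 1. Summing all 141 values: -3. (Mertens function M(x) = Σ_{n ≤ x} μ(n); on average M(x) should be small (PNT ⟺ M(x) = o(x)).)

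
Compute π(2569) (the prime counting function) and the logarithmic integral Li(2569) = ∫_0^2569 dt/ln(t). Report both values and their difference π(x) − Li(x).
π(2569) = 375;  Li(2569) ≈ 388.41;  π(x) − Li(x) ≈ -13.41.

Direct count of primes ≤ 2569 gives π(2569) = 375. Numerical evaluation of the logarithmic integral gives Li(2569) ≈ 388.41. The difference π(x) − Li(x) ≈ -13.41 is typically negative for small/moderate x (Li(x) overestimates), though Littlewood's theorem shows this sign changes infinitely often.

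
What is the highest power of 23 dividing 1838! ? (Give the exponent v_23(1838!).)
v_23(1838!) = 82

Legendre's formula: v_p(n!) = Σ_{k ≥ 1} ⌊n / p^k⌋. For p = 23, n = 1838, the terms are:
  ⌊1838/23^1⌋ = ⌊1838/23⌋ = 79
  ⌊1838/23^2⌋ = ⌊1838/529⌋ = 3
(the next term ⌊1838/23^3⌋ = 0, terminating the sum). Summing: v_23(1838!) = 79 + 3 = 82.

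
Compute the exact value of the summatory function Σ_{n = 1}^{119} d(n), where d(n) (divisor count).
Σ_{n ≤ 119} d(n) = 586

Compute d(n) for each 1 ≤ n ≤ 119: d(1) = 1, d(2) = 2, d(3) = 2, d(4) = 3, d(5) = 2, d(6) = 4, d(7) = 2, d(8) = 4, d(9) = 3, d(10) = 4, d(11) = 2, d(12) = 6, d(13) = 2, d(14) = 4, d(15) = 4, d(16) = 5, d(17) = 2, d(18) = 6, d(19) = 2, d(20) = 6, d(21) = 4, d(22) = 4, d(23) = 2, d(24) = 8, d(25) = 3, d(26) = 4, d(27) = 4, d(28) = 6, d(29) = 2, d(30) = 8, d(31) = 2, d(32) = 6, d(33) = 4, d(34) = 4, d(35) = 4, d(36) = 9, d(37) = 2, d(38) = 4, d(39) = 4, d(40) = 8, d(41) = 2, d(42) = 8, d(43) = 2, d(44) = 6, d(45) = 6, d(46) = 4, d(47) = 2, d(48) = 10, d(49) = 3, d(50) = 6, d(51) = 4, d(52) = 6, d(53) = 2, d(54) = 8, d(55) = 4, d(56) = 8, d(57) = 4, d(58) = 4, d(59) = 2, d(60) = 12, d(61) = 2, d(62) = 4, d(63) = 6, d(64) = 7, d(65) = 4, d(66) = 8, d(67) = 2, d(68) = 6, d(69) = 4, d(70) = 8, d(71) = 2, d(72) = 12, d(73) = 2, d(74) = 4, d(75) = 6, d(76) = 6, d(77) = 4, d(78) = 8, d(79) = 2, d(80) = 10, d(81) = 5, d(82) = 4, d(83) = 2, d(84) = 12, d(85) = 4, d(86) = 4, d(87) = 4, d(88) = 8, d(89) = 2, d(90) = 12, d(91) = 4, d(92) = 6, d(93) = 4, d(94) = 4, d(95) = 4, d(96) = 12, d(97) = 2, d(98) = 6, d(99) = 6, d(100) = 9, d(101) = 2, d(102) = 8, d(103) = 2, d(104) = 8, d(105) = 8, d(106) = 4, d(107) = 2, d(108) = 12, d(109) = 2, d(110) = 8, d(111) = 4, d(112) = 10, d(113) = 2, d(114) = 8, d(115) = 4, d(116) = 6, d(117) = 6, d(118) = 4, d(119) = 4. Summing all 119 values: 586. (Dirichlet's divisor formula: Σ_{n ≤ x} d(n) = x ln(x) + (2γ − 1) x + O(√x). For x = 119, the asymptotic estimate is ≈ 587.09.)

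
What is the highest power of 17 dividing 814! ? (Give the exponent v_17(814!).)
v_17(814!) = 49

Legendre's formula: v_p(n!) = Σ_{k ≥ 1} ⌊n / p^k⌋. For p = 17, n = 814, the terms are:
  ⌊814/17^1⌋ = ⌊814/17⌋ = 47
  ⌊814/17^2⌋ = ⌊814/289⌋ = 2
(the next term ⌊814/17^3⌋ = 0, terminating the sum). Summing: v_17(814!) = 47 + 2 = 49.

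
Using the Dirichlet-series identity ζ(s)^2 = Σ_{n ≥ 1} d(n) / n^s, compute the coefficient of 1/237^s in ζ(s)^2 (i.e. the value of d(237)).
d(237) = 4

ζ(s)^2 = (Σ 1/m^s)(Σ 1/k^s). The coefficient of 1/n^s in the product is the number of ordered pairs (m, k) with mk = n, which equals d(n). For n = 237, divisors are [1, 3, 79, 237], so d(237) = 4.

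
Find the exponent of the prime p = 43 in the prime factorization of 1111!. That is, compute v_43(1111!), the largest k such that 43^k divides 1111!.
v_43(1111!) = 25

Legendre's formula: v_p(n!) = Σ_{k ≥ 1} ⌊n / p^k⌋. For p = 43, n = 1111, the terms are:
  ⌊1111/43^1⌋ = ⌊1111/43⌋ = 25
(the next term ⌊1111/43^2⌋ = 0, terminating the sum). Summing: v_43(1111!) = 25 = 25.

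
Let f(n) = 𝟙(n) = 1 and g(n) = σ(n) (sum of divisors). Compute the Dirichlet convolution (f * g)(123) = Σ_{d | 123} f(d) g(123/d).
(𝟙 * σ)(123) = 215

Divisors of 123: [1, 3, 41, 123]. For each d | 123:
  d = 1: 𝟙(1) · σ(123/1) = 1 · 168 = 168
  d = 3: 𝟙(3) · σ(123/3) = 1 · 42 = 42
  d = 41: 𝟙(41) · σ(123/41) = 1 · 4 = 4
  d = 123: 𝟙(123) · σ(123/123) = 1 · 1 = 1
Summing: (𝟙 * σ)(123) = 168 + 42 + 4 + 1 = 215.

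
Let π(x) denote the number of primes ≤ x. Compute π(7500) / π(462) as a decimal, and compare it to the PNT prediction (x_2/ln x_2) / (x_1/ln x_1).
π(7500)/π(462) = 950/89 ≈ 10.6742;  PNT prediction ≈ 11.1630.

π(462) = 89 and π(7500) = 950, so π(7500)/π(462) ≈ 10.6742. The PNT-predicted ratio is (7500/ln(7500)) / (462/ln(462)) ≈ 11.1630. The two agree to within a few percent, as expected.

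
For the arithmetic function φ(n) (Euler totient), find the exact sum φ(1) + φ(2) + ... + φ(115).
Σ_{n ≤ 115} φ(n) = 4072

Compute φ(n) for each 1 ≤ n ≤ 115: φ(1) = 1, φ(2) = 1, φ(3) = 2, φ(4) = 2, φ(5) = 4, φ(6) = 2, φ(7) = 6, φ(8) = 4, φ(9) = 6, φ(10) = 4, φ(11) = 10, φ(12) = 4, φ(13) = 12, φ(14) = 6, φ(15) = 8, φ(16) = 8, φ(17) = 16, φ(18) = 6, φ(19) = 18, φ(20) = 8, φ(21) = 12, φ(22) = 10, φ(23) = 22, φ(24) = 8, φ(25) = 20, φ(26) = 12, φ(27) = 18, φ(28) = 12, φ(29) = 28, φ(30) = 8, φ(31) = 30, φ(32) = 16, φ(33) = 20, φ(34) = 16, φ(35) = 24, φ(36) = 12, φ(37) = 36, φ(38) = 18, φ(39) = 24, φ(40) = 16, φ(41) = 40, φ(42) = 12, φ(43) = 42, φ(44) = 20, φ(45) = 24, φ(46) = 22, φ(47) = 46, φ(48) = 16, φ(49) = 42, φ(50) = 20, φ(51) = 32, φ(52) = 24, φ(53) = 52, φ(54) = 18, φ(55) = 40, φ(56) = 24, φ(57) = 36, φ(58) = 28, φ(59) = 58, φ(60) = 16, φ(61) = 60, φ(62) = 30, φ(63) = 36, φ(64) = 32, φ(65) = 48, φ(66) = 20, φ(67) = 66, φ(68) = 32, φ(69) = 44, φ(70) = 24, φ(71) = 70, φ(72) = 24, φ(73) = 72, φ(74) = 36, φ(75) = 40, φ(76) = 36, φ(77) = 60, φ(78) = 24, φ(79) = 78, φ(80) = 32, φ(81) = 54, φ(82) = 40, φ(83) = 82, φ(84) = 24, φ(85) = 64, φ(86) = 42, φ(87) = 56, φ(88) = 40, φ(89) = 88, φ(90) = 24, φ(91) = 72, φ(92) = 44, φ(93) = 60, φ(94) = 46, φ(95) = 72, φ(96) = 32, φ(97) = 96, φ(98) = 42, φ(99) = 60, φ(100) = 40, φ(101) = 100, φ(102) = 32, φ(103) = 102, φ(104) = 48, φ(105) = 48, φ(106) = 52, φ(107) = 106, φ(108) = 36, φ(109) = 108, φ(110) = 40, φ(111) = 72, φ(112) = 48, φ(113) = 112, φ(114) = 36, φ(115) = 88. Summing all 115 values: 4072. (Average order: Σ_{n ≤ x} φ(n) ~ (3/π²) x². For x = 115, (3/π²)·115² ≈ 4019.92.)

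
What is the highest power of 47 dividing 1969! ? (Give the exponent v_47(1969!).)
v_47(1969!) = 41

Legendre's formula: v_p(n!) = Σ_{k ≥ 1} ⌊n / p^k⌋. For p = 47, n = 1969, the terms are:
  ⌊1969/47^1⌋ = ⌊1969/47⌋ = 41
(the next term ⌊1969/47^2⌋ = 0, terminating the sum). Summing: v_47(1969!) = 41 = 41.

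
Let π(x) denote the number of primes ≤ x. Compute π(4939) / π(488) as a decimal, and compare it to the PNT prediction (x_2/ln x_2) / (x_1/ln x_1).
π(4939)/π(488) = 660/93 ≈ 7.0968;  PNT prediction ≈ 7.3665.

π(488) = 93 and π(4939) = 660, so π(4939)/π(488) ≈ 7.0968. The PNT-predicted ratio is (4939/ln(4939)) / (488/ln(488)) ≈ 7.3665. The two agree to within a few percent, as expected.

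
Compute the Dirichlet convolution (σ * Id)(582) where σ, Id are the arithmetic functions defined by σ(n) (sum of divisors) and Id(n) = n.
(σ * Id)(582) = 6825

Divisors of 582: [1, 2, 3, 6, 97, 194, 291, 582]. For each d | 582:
  d = 1: σ(1) · Id(582/1) = 1 · 582 = 582
  d = 2: σ(2) · Id(582/2) = 3 · 291 = 873
  d = 3: σ(3) · Id(582/3) = 4 · 194 = 776
  d = 6: σ(6) · Id(582/6) = 12 · 97 = 1164
  d = 97: σ(97) · Id(582/97) = 98 · 6 = 588
  d = 194: σ(194) · Id(582/194) = 294 · 3 = 882
  d = 291: σ(291) · Id(582/291) = 392 · 2 = 784
  d = 582: σ(582) · Id(582/582) = 1176 · 1 = 1176
Summing: (σ * Id)(582) = 582 + 873 + 776 + 1164 + 588 + 882 + 784 + 1176 = 6825.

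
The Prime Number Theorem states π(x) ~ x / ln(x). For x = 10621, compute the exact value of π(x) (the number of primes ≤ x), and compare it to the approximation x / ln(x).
π(10621) = 1295;  x/ln(x) ≈ 1145.67;  relative error ≈ 11.53%.

Directly count primes up to 10621: π(10621) = 1295. The PNT approximation gives 10621/ln(10621) ≈ 10621/9.27059 ≈ 1145.67. Relative error (π(x) − x/ln(x)) / π(x) ≈ 11.53%; the approximation is known to undercount slightly (Li(x) is a better estimate).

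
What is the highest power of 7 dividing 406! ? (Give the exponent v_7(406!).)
v_7(406!) = 67

Legendre's formula: v_p(n!) = Σ_{k ≥ 1} ⌊n / p^k⌋. For p = 7, n = 406, the terms are:
  ⌊406/7^1⌋ = ⌊406/7⌋ = 58
  ⌊406/7^2⌋ = ⌊406/49⌋ = 8
  ⌊406/7^3⌋ = ⌊406/343⌋ = 1
(the next term ⌊406/7^4⌋ = 0, terminating the sum). Summing: v_7(406!) = 58 + 8 + 1 = 67.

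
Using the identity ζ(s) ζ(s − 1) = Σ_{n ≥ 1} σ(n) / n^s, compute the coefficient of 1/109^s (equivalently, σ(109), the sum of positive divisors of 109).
σ(109) = 110

In the product (Σ m^0/m^s)(Σ k / k^s) = Σ (Σ_{d | n} d) / n^s, the coefficient of 1/n^s is σ(n) = Σ_{d | n} d. For n = 109, divisors are [1, 109]; summing: σ(109) = 110.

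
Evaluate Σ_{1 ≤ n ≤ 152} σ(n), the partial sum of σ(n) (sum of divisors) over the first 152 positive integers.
Σ_{n ≤ 152} σ(n) = 19056

Compute σ(n) for each 1 ≤ n ≤ 152: σ(1) = 1, σ(2) = 3, σ(3) = 4, σ(4) = 7, σ(5) = 6, σ(6) = 12, σ(7) = 8, σ(8) = 15, σ(9) = 13, σ(10) = 18, σ(11) = 12, σ(12) = 28, σ(13) = 14, σ(14) = 24, σ(15) = 24, σ(16) = 31, σ(17) = 18, σ(18) = 39, σ(19) = 20, σ(20) = 42, σ(21) = 32, σ(22) = 36, σ(23) = 24, σ(24) = 60, σ(25) = 31, σ(26) = 42, σ(27) = 40, σ(28) = 56, σ(29) = 30, σ(30) = 72, σ(31) = 32, σ(32) = 63, σ(33) = 48, σ(34) = 54, σ(35) = 48, σ(36) = 91, σ(37) = 38, σ(38) = 60, σ(39) = 56, σ(40) = 90, σ(41) = 42, σ(42) = 96, σ(43) = 44, σ(44) = 84, σ(45) = 78, σ(46) = 72, σ(47) = 48, σ(48) = 124, σ(49) = 57, σ(50) = 93, σ(51) = 72, σ(52) = 98, σ(53) = 54, σ(54) = 120, σ(55) = 72, σ(56) = 120, σ(57) = 80, σ(58) = 90, σ(59) = 60, σ(60) = 168, σ(61) = 62, σ(62) = 96, σ(63) = 104, σ(64) = 127, σ(65) = 84, σ(66) = 144, σ(67) = 68, σ(68) = 126, σ(69) = 96, σ(70) = 144, σ(71) = 72, σ(72) = 195, σ(73) = 74, σ(74) = 114, σ(75) = 124, σ(76) = 140, σ(77) = 96, σ(78) = 168, σ(79) = 80, σ(80) = 186, σ(81) = 121, σ(82) = 126, σ(83) = 84, σ(84) = 224, σ(85) = 108, σ(86) = 132, σ(87) = 120, σ(88) = 180, σ(89) = 90, σ(90) = 234, σ(91) = 112, σ(92) = 168, σ(93) = 128, σ(94) = 144, σ(95) = 120, σ(96) = 252, σ(97) = 98, σ(98) = 171, σ(99) = 156, σ(100) = 217, σ(101) = 102, σ(102) = 216, σ(103) = 104, σ(104) = 210, σ(105) = 192, σ(106) = 162, σ(107) = 108, σ(108) = 280, σ(109) = 110, σ(110) = 216, σ(111) = 152, σ(112) = 248, σ(113) = 114, σ(114) = 240, σ(115) = 144, σ(116) = 210, σ(117) = 182, σ(118) = 180, σ(119) = 144, σ(120) = 360, σ(121) = 133, σ(122) = 186, σ(123) = 168, σ(124) = 224, σ(125) = 156, σ(126) = 312, σ(127) = 128, σ(128) = 255, σ(129) = 176, σ(130) = 252, σ(131) = 132, σ(132) = 336, σ(133) = 160, σ(134) = 204, σ(135) = 240, σ(136) = 270, σ(137) = 138, σ(138) = 288, σ(139) = 140, σ(140) = 336, σ(141) = 192, σ(142) = 216, σ(143) = 168, σ(144) = 403, σ(145) = 180, σ(146) = 222, σ(147) = 228, σ(148) = 266, σ(149) = 150, σ(150) = 372, σ(151) = 152, σ(152) = 300. Summing all 152 values: 19056. (Average order: Σ_{n ≤ x} σ(n) ~ (π²/12) x². For x = 152, (π²/12)·152² ≈ 19002.28.)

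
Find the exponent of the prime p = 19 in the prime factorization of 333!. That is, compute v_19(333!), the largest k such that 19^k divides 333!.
v_19(333!) = 17

Legendre's formula: v_p(n!) = Σ_{k ≥ 1} ⌊n / p^k⌋. For p = 19, n = 333, the terms are:
  ⌊333/19^1⌋ = ⌊333/19⌋ = 17
(the next term ⌊333/19^2⌋ = 0, terminating the sum). Summing: v_19(333!) = 17 = 17.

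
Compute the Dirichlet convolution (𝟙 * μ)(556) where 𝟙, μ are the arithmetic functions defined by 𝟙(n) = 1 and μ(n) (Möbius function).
(𝟙 * μ)(556) = 0

Divisors of 556: [1, 2, 4, 139, 278, 556]. For each d | 556:
  d = 1: 𝟙(1) · μ(556/1) = 1 · 0 = 0
  d = 2: 𝟙(2) · μ(556/2) = 1 · 1 = 1
  d = 4: 𝟙(4) · μ(556/4) = 1 · -1 = -1
  d = 139: 𝟙(139) · μ(556/139) = 1 · 0 = 0
  d = 278: 𝟙(278) · μ(556/278) = 1 · -1 = -1
  d = 556: 𝟙(556) · μ(556/556) = 1 · 1 = 1
Summing: (𝟙 * μ)(556) = 0 + 1 + -1 + 0 + -1 + 1 = 0.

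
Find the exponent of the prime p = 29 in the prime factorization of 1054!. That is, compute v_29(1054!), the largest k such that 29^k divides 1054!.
v_29(1054!) = 37

Legendre's formula: v_p(n!) = Σ_{k ≥ 1} ⌊n / p^k⌋. For p = 29, n = 1054, the terms are:
  ⌊1054/29^1⌋ = ⌊1054/29⌋ = 36
  ⌊1054/29^2⌋ = ⌊1054/841⌋ = 1
(the next term ⌊1054/29^3⌋ = 0, terminating the sum). Summing: v_29(1054!) = 36 + 1 = 37.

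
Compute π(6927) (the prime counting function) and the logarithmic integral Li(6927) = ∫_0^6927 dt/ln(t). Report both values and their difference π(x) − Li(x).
π(6927) = 890;  Li(6927) ≈ 906.08;  π(x) − Li(x) ≈ -16.08.

Direct count of primes ≤ 6927 gives π(6927) = 890. Numerical evaluation of the logarithmic integral gives Li(6927) ≈ 906.08. The difference π(x) − Li(x) ≈ -16.08 is typically negative for small/moderate x (Li(x) overestimates), though Littlewood's theorem shows this sign changes infinitely often.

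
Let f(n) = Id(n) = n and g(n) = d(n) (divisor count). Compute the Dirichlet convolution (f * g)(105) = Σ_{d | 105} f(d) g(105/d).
(Id * d)(105) = 315

Divisors of 105: [1, 3, 5, 7, 15, 21, 35, 105]. For each d | 105:
  d = 1: Id(1) · d(105/1) = 1 · 8 = 8
  d = 3: Id(3) · d(105/3) = 3 · 4 = 12
  d = 5: Id(5) · d(105/5) = 5 · 4 = 20
  d = 7: Id(7) · d(105/7) = 7 · 4 = 28
  d = 15: Id(15) · d(105/15) = 15 · 2 = 30
  d = 21: Id(21) · d(105/21) = 21 · 2 = 42
  d = 35: Id(35) · d(105/35) = 35 · 2 = 70
  d = 105: Id(105) · d(105/105) = 105 · 1 = 105
Summing: (Id * d)(105) = 8 + 12 + 20 + 28 + 30 + 42 + 70 + 105 = 315.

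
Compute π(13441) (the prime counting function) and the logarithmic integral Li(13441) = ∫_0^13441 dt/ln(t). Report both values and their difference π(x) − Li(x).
π(13441) = 1593;  Li(13441) ≈ 1613.58;  π(x) − Li(x) ≈ -20.58.

Direct count of primes ≤ 13441 gives π(13441) = 1593. Numerical evaluation of the logarithmic integral gives Li(13441) ≈ 1613.58. The difference π(x) − Li(x) ≈ -20.58 is typically negative for small/moderate x (Li(x) overestimates), though Littlewood's theorem shows this sign changes infinitely often.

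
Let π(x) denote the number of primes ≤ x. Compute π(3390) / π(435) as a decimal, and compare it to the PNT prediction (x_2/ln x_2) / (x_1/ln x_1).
π(3390)/π(435) = 477/84 ≈ 5.6786;  PNT prediction ≈ 5.8246.

π(435) = 84 and π(3390) = 477, so π(3390)/π(435) ≈ 5.6786. The PNT-predicted ratio is (3390/ln(3390)) / (435/ln(435)) ≈ 5.8246. The two agree to within a few percent, as expected.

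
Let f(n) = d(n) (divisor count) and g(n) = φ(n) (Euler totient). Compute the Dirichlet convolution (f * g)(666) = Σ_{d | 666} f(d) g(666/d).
(d * φ)(666) = 1482

Divisors of 666: [1, 2, 3, 6, 9, 18, 37, 74, 111, 222, 333, 666]. For each d | 666:
  d = 1: d(1) · φ(666/1) = 1 · 216 = 216
  d = 2: d(2) · φ(666/2) = 2 · 216 = 432
  d = 3: d(3) · φ(666/3) = 2 · 72 = 144
  d = 6: d(6) · φ(666/6) = 4 · 72 = 288
  d = 9: d(9) · φ(666/9) = 3 · 36 = 108
  d = 18: d(18) · φ(666/18) = 6 · 36 = 216
  d = 37: d(37) · φ(666/37) = 2 · 6 = 12
  d = 74: d(74) · φ(666/74) = 4 · 6 = 24
  d = 111: d(111) · φ(666/111) = 4 · 2 = 8
  d = 222: d(222) · φ(666/222) = 8 · 2 = 16
  d = 333: d(333) · φ(666/333) = 6 · 1 = 6
  d = 666: d(666) · φ(666/666) = 12 · 1 = 12
Summing: (d * φ)(666) = 216 + 432 + 144 + 288 + 108 + 216 + 12 + 24 + 8 + 16 + 6 + 12 = 1482.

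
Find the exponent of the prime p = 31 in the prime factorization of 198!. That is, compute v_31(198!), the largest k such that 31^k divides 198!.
v_31(198!) = 6

Legendre's formula: v_p(n!) = Σ_{k ≥ 1} ⌊n / p^k⌋. For p = 31, n = 198, the terms are:
  ⌊198/31^1⌋ = ⌊198/31⌋ = 6
(the next term ⌊198/31^2⌋ = 0, terminating the sum). Summing: v_31(198!) = 6 = 6.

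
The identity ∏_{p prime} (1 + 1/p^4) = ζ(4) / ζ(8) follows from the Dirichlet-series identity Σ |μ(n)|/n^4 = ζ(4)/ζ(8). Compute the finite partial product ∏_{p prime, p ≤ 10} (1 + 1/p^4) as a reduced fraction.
∏ = 262011361/243101250

The primes p ≤ 10 are [2, 3, 5, 7]. For each, (1 + 1/p^4) = (p^4 + 1)/p^4. Multiplying these fractions over p ∈ [2, 3, 5, 7] gives 262011361/243101250. (In the limit P → ∞ this tends to ζ(4)/ζ(8).)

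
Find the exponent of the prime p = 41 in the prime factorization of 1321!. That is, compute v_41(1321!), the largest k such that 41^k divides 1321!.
v_41(1321!) = 32

Legendre's formula: v_p(n!) = Σ_{k ≥ 1} ⌊n / p^k⌋. For p = 41, n = 1321, the terms are:
  ⌊1321/41^1⌋ = ⌊1321/41⌋ = 32
(the next term ⌊1321/41^2⌋ = 0, terminating the sum). Summing: v_41(1321!) = 32 = 32.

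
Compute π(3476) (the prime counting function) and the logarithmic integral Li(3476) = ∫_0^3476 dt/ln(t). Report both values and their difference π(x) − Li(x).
π(3476) = 487;  Li(3476) ≈ 501.66;  π(x) − Li(x) ≈ -14.66.

Direct count of primes ≤ 3476 gives π(3476) = 487. Numerical evaluation of the logarithmic integral gives Li(3476) ≈ 501.66. The difference π(x) − Li(x) ≈ -14.66 is typically negative for small/moderate x (Li(x) overestimates), though Littlewood's theorem shows this sign changes infinitely often.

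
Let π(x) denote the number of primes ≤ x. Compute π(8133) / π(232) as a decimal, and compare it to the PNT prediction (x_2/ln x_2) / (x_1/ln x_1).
π(8133)/π(232) = 1022/50 ≈ 20.4400;  PNT prediction ≈ 21.2070.

π(232) = 50 and π(8133) = 1022, so π(8133)/π(232) ≈ 20.4400. The PNT-predicted ratio is (8133/ln(8133)) / (232/ln(232)) ≈ 21.2070. The two agree to within a few percent, as expected.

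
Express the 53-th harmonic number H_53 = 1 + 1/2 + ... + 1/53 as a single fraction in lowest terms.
H_53 = 748469853272339196210427/164249358725037825439200

Direct summation: H_53 = 1 + 1/2 + ... + 1/53. The least common denominator is lcm(1, ..., 53) = 164249358725037825439200; over this denominator the numerator is 164249358725037825439200 + 82124679362518912719600 + 54749786241679275146400 + 41062339681259456359800 + 32849871745007565087840 + 27374893120839637573200 + 23464194103576832205600 + 20531169840629728179900 + 18249928747226425048800 + 16424935872503782543920 + 14931759884094347767200 + 13687446560419818786600 + 12634566055772140418400 + 11732097051788416102800 + 10949957248335855029280 + 10265584920314864089950 + 9661726983825754437600 + 9124964373613212524400 + 8644703090791464496800 + 8212467936251891271960 + 7821398034525610735200 + 7465879942047173883600 + 7141276466305992410400 + 6843723280209909393300 + 6569974349001513017568 + 6317283027886070209200 + 6083309582408808349600 + 5866048525894208051400 + 5663770990518545704800 + 5474978624167927514640 + 5298366410485091143200 + 5132792460157432044975 + 4977253294698115922400 + 4830863491912877218800 + 4692838820715366441120 + 4562482186806606262200 + 4439171857433454741600 + 4322351545395732248400 + 4211522018590713472800 + 4106233968125945635980 + 4006081920122873791200 + 3910699017262805367600 + 3819752528489251754400 + 3732939971023586941800 + 3649985749445285009760 + 3570638233152996205200 + 3494667206915698413600 + 3421861640104954696650 + 3352027729082404600800 + 3284987174500756508784 + 3220575661275251479200 + 3158641513943035104600 + 3099044504245996706400 = 748469853272339196210427, so H_53 = 748469853272339196210427/164249358725037825439200 (already in lowest terms) ≈ 4.55691. (The PNT-adjacent estimate ln(53) + γ ≈ 4.54751 matches within O(1/n).)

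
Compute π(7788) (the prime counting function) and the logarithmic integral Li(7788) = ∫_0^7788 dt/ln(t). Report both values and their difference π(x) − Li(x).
π(7788) = 985;  Li(7788) ≈ 1002.79;  π(x) − Li(x) ≈ -17.79.

Direct count of primes ≤ 7788 gives π(7788) = 985. Numerical evaluation of the logarithmic integral gives Li(7788) ≈ 1002.79. The difference π(x) − Li(x) ≈ -17.79 is typically negative for small/moderate x (Li(x) overestimates), though Littlewood's theorem shows this sign changes infinitely often.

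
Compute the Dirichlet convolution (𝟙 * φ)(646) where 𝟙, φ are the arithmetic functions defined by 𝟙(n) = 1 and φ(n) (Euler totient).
(𝟙 * φ)(646) = 646

Divisors of 646: [1, 2, 17, 19, 34, 38, 323, 646]. For each d | 646:
  d = 1: 𝟙(1) · φ(646/1) = 1 · 288 = 288
  d = 2: 𝟙(2) · φ(646/2) = 1 · 288 = 288
  d = 17: 𝟙(17) · φ(646/17) = 1 · 18 = 18
  d = 19: 𝟙(19) · φ(646/19) = 1 · 16 = 16
  d = 34: 𝟙(34) · φ(646/34) = 1 · 18 = 18
  d = 38: 𝟙(38) · φ(646/38) = 1 · 16 = 16
  d = 323: 𝟙(323) · φ(646/323) = 1 · 1 = 1
  d = 646: 𝟙(646) · φ(646/646) = 1 · 1 = 1
Summing: (𝟙 * φ)(646) = 288 + 288 + 18 + 16 + 18 + 16 + 1 + 1 = 646.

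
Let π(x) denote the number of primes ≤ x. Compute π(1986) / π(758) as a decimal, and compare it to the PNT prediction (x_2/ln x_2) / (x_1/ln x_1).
π(1986)/π(758) = 299/134 ≈ 2.2313;  PNT prediction ≈ 2.2877.

π(758) = 134 and π(1986) = 299, so π(1986)/π(758) ≈ 2.2313. The PNT-predicted ratio is (1986/ln(1986)) / (758/ln(758)) ≈ 2.2877. The two agree to within a few percent, as expected.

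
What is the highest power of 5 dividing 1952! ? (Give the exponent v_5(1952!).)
v_5(1952!) = 486

Legendre's formula: v_p(n!) = Σ_{k ≥ 1} ⌊n / p^k⌋. For p = 5, n = 1952, the terms are:
  ⌊1952/5^1⌋ = ⌊1952/5⌋ = 390
  ⌊1952/5^2⌋ = ⌊1952/25⌋ = 78
  ⌊1952/5^3⌋ = ⌊1952/125⌋ = 15
  ⌊1952/5^4⌋ = ⌊1952/625⌋ = 3
(the next term ⌊1952/5^5⌋ = 0, terminating the sum). Summing: v_5(1952!) = 390 + 78 + 15 + 3 = 486.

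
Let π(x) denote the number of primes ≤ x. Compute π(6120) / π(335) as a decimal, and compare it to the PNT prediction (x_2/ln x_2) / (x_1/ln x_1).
π(6120)/π(335) = 797/67 ≈ 11.8955;  PNT prediction ≈ 12.1817.

π(335) = 67 and π(6120) = 797, so π(6120)/π(335) ≈ 11.8955. The PNT-predicted ratio is (6120/ln(6120)) / (335/ln(335)) ≈ 12.1817. The two agree to within a few percent, as expected.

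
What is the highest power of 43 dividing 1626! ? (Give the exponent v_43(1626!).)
v_43(1626!) = 37

Legendre's formula: v_p(n!) = Σ_{k ≥ 1} ⌊n / p^k⌋. For p = 43, n = 1626, the terms are:
  ⌊1626/43^1⌋ = ⌊1626/43⌋ = 37
(the next term ⌊1626/43^2⌋ = 0, terminating the sum). Summing: v_43(1626!) = 37 = 37.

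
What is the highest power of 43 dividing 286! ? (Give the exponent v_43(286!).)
v_43(286!) = 6

Legendre's formula: v_p(n!) = Σ_{k ≥ 1} ⌊n / p^k⌋. For p = 43, n = 286, the terms are:
  ⌊286/43^1⌋ = ⌊286/43⌋ = 6
(the next term ⌊286/43^2⌋ = 0, terminating the sum). Summing: v_43(286!) = 6 = 6.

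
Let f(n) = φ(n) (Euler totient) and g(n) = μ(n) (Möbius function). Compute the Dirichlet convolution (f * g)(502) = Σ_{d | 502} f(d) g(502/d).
(φ * μ)(502) = 0

Divisors of 502: [1, 2, 251, 502]. For each d | 502:
  d = 1: φ(1) · μ(502/1) = 1 · 1 = 1
  d = 2: φ(2) · μ(502/2) = 1 · -1 = -1
  d = 251: φ(251) · μ(502/251) = 250 · -1 = -250
  d = 502: φ(502) · μ(502/502) = 250 · 1 = 250
Summing: (φ * μ)(502) = 1 + -1 + -250 + 250 = 0.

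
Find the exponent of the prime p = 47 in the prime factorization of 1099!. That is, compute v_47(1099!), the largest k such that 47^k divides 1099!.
v_47(1099!) = 23

Legendre's formula: v_p(n!) = Σ_{k ≥ 1} ⌊n / p^k⌋. For p = 47, n = 1099, the terms are:
  ⌊1099/47^1⌋ = ⌊1099/47⌋ = 23
(the next term ⌊1099/47^2⌋ = 0, terminating the sum). Summing: v_47(1099!) = 23 = 23.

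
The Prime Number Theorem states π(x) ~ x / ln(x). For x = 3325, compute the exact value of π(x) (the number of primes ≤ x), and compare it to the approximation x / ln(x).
π(3325) = 468;  x/ln(x) ≈ 410.03;  relative error ≈ 12.39%.

Directly count primes up to 3325: π(3325) = 468. The PNT approximation gives 3325/ln(3325) ≈ 3325/8.10922 ≈ 410.03. Relative error (π(x) − x/ln(x)) / π(x) ≈ 12.39%; the approximation is known to undercount slightly (Li(x) is a better estimate).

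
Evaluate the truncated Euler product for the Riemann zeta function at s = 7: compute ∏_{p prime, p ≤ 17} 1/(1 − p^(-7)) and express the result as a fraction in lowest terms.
∏ = 1568943454272558717737486157352171875/1555952378670727988561018941661818384

The primes p ≤ 17 are [2, 3, 5, 7, 11, 13, 17]. For each prime, (1 − 1/p^7)^(-1) = p^7 / (p^7 − 1). The product is (1 − 1/2^7)^(-1), (1 − 1/3^7)^(-1), (1 − 1/5^7)^(-1), (1 − 1/7^7)^(-1), (1 − 1/11^7)^(-1), (1 − 1/13^7)^(-1), (1 − 1/17^7)^(-1) = ∏ p^7 / (p^7 − 1) = 1568943454272558717737486157352171875/1555952378670727988561018941661818384.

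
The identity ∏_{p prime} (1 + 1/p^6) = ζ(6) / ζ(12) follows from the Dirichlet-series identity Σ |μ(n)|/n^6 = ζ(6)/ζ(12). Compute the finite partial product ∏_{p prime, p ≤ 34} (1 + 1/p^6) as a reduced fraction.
∏ = 27817995139941732182652708678753385001734002671757520/27350499395438163022926501194256392285250955967934357

The primes p ≤ 34 are [2, 3, 5, 7, 11, 13, 17, 19, 23, 29, 31]. For each, (1 + 1/p^6) = (p^6 + 1)/p^6. Multiplying these fractions over p ∈ [2, 3, 5, 7, 11, 13, 17, 19, 23, 29, 31] gives 27817995139941732182652708678753385001734002671757520/27350499395438163022926501194256392285250955967934357. (In the limit P → ∞ this tends to ζ(6)/ζ(12).)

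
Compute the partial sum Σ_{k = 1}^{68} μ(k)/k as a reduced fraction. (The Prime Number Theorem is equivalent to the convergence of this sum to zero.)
Σ μ(k)/k = 1690811146852662245882/1309720258513377842646515

Values of μ(k) for 1 ≤ k ≤ 68: μ(1) = 1, μ(2) = -1, μ(3) = -1, μ(5) = -1, μ(6) = 1, μ(7) = -1, μ(10) = 1, μ(11) = -1, μ(13) = -1, μ(14) = 1, μ(15) = 1, μ(17) = -1, μ(19) = -1, μ(21) = 1, μ(22) = 1, μ(23) = -1, μ(26) = 1, μ(29) = -1, μ(30) = -1, μ(31) = -1, μ(33) = 1, μ(34) = 1, μ(35) = 1, μ(37) = -1, μ(38) = 1, μ(39) = 1, μ(41) = -1, μ(42) = -1, μ(43) = -1, μ(46) = 1, μ(47) = -1, μ(51) = 1, μ(53) = -1, μ(55) = 1, μ(57) = 1, μ(58) = 1, μ(59) = -1, μ(61) = -1, μ(62) = 1, μ(65) = 1, μ(66) = -1, μ(67) = -1, with μ = 0 on non-squarefree integers. Summing μ(k)/k for k where μ(k) ≠ 0 gives 1690811146852662245882/1309720258513377842646515 ≈ 0.0013. (PNT ⟺ this sum → 0 as n → ∞.)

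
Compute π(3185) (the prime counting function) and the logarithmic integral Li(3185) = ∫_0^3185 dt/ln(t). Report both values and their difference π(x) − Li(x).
π(3185) = 450;  Li(3185) ≈ 465.78;  π(x) − Li(x) ≈ -15.78.

Direct count of primes ≤ 3185 gives π(3185) = 450. Numerical evaluation of the logarithmic integral gives Li(3185) ≈ 465.78. The difference π(x) − Li(x) ≈ -15.78 is typically negative for small/moderate x (Li(x) overestimates), though Littlewood's theorem shows this sign changes infinitely often.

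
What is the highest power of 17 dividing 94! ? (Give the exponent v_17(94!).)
v_17(94!) = 5

Legendre's formula: v_p(n!) = Σ_{k ≥ 1} ⌊n / p^k⌋. For p = 17, n = 94, the terms are:
  ⌊94/17^1⌋ = ⌊94/17⌋ = 5
(the next term ⌊94/17^2⌋ = 0, terminating the sum). Summing: v_17(94!) = 5 = 5.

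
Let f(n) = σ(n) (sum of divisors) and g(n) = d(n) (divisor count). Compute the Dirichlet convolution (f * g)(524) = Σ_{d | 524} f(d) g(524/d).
(σ * d)(524) = 2144

Divisors of 524: [1, 2, 4, 131, 262, 524]. For each d | 524:
  d = 1: σ(1) · d(524/1) = 1 · 6 = 6
  d = 2: σ(2) · d(524/2) = 3 · 4 = 12
  d = 4: σ(4) · d(524/4) = 7 · 2 = 14
  d = 131: σ(131) · d(524/131) = 132 · 3 = 396
  d = 262: σ(262) · d(524/262) = 396 · 2 = 792
  d = 524: σ(524) · d(524/524) = 924 · 1 = 924
Summing: (σ * d)(524) = 6 + 12 + 14 + 396 + 792 + 924 = 2144.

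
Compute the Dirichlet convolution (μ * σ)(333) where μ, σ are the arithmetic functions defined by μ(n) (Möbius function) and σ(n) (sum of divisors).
(μ * σ)(333) = 333

Divisors of 333: [1, 3, 9, 37, 111, 333]. For each d | 333:
  d = 1: μ(1) · σ(333/1) = 1 · 494 = 494
  d = 3: μ(3) · σ(333/3) = -1 · 152 = -152
  d = 9: μ(9) · σ(333/9) = 0 · 38 = 0
  d = 37: μ(37) · σ(333/37) = -1 · 13 = -13
  d = 111: μ(111) · σ(333/111) = 1 · 4 = 4
  d = 333: μ(333) · σ(333/333) = 0 · 1 = 0
Summing: (μ * σ)(333) = 494 + -152 + 0 + -13 + 4 + 0 = 333.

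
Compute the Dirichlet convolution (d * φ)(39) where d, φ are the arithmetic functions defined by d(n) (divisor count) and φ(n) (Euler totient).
(d * φ)(39) = 56

Divisors of 39: [1, 3, 13, 39]. For each d | 39:
  d = 1: d(1) · φ(39/1) = 1 · 24 = 24
  d = 3: d(3) · φ(39/3) = 2 · 12 = 24
  d = 13: d(13) · φ(39/13) = 2 · 2 = 4
  d = 39: d(39) · φ(39/39) = 4 · 1 = 4
Summing: (d * φ)(39) = 24 + 24 + 4 + 4 = 56.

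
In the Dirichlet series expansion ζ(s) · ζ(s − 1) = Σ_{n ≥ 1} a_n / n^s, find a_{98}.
σ(98) = 171

In the product (Σ m^0/m^s)(Σ k / k^s) = Σ (Σ_{d | n} d) / n^s, the coefficient of 1/n^s is σ(n) = Σ_{d | n} d. For n = 98, divisors are [1, 2, 7, 14, 49, 98]; summing: σ(98) = 171.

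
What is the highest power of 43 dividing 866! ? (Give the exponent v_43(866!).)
v_43(866!) = 20

Legendre's formula: v_p(n!) = Σ_{k ≥ 1} ⌊n / p^k⌋. For p = 43, n = 866, the terms are:
  ⌊866/43^1⌋ = ⌊866/43⌋ = 20
(the next term ⌊866/43^2⌋ = 0, terminating the sum). Summing: v_43(866!) = 20 = 20.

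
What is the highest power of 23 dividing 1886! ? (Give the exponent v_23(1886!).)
v_23(1886!) = 85

Legendre's formula: v_p(n!) = Σ_{k ≥ 1} ⌊n / p^k⌋. For p = 23, n = 1886, the terms are:
  ⌊1886/23^1⌋ = ⌊1886/23⌋ = 82
  ⌊1886/23^2⌋ = ⌊1886/529⌋ = 3
(the next term ⌊1886/23^3⌋ = 0, terminating the sum). Summing: v_23(1886!) = 82 + 3 = 85.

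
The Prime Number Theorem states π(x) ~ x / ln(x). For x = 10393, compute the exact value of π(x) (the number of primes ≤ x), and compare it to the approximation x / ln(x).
π(10393) = 1273;  x/ln(x) ≈ 1123.70;  relative error ≈ 11.73%.

Directly count primes up to 10393: π(10393) = 1273. The PNT approximation gives 10393/ln(10393) ≈ 10393/9.24889 ≈ 1123.70. Relative error (π(x) − x/ln(x)) / π(x) ≈ 11.73%; the approximation is known to undercount slightly (Li(x) is a better estimate).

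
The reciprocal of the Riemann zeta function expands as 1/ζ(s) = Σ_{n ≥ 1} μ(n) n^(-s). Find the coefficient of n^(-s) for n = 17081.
μ(17081) = -1

Factor n = 17081 = 19 · 29 · 31. μ(n) = 0 if any exponent ≥ 2 (not squarefree); otherwise μ(n) = (−1)^{ω(n)} where ω(n) is the number of distinct prime factors. Applying: μ(17081) = -1.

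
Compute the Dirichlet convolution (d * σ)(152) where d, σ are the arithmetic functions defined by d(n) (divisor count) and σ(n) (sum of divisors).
(d * σ)(152) = 924

Divisors of 152: [1, 2, 4, 8, 19, 38, 76, 152]. For each d | 152:
  d = 1: d(1) · σ(152/1) = 1 · 300 = 300
  d = 2: d(2) · σ(152/2) = 2 · 140 = 280
  d = 4: d(4) · σ(152/4) = 3 · 60 = 180
  d = 8: d(8) · σ(152/8) = 4 · 20 = 80
  d = 19: d(19) · σ(152/19) = 2 · 15 = 30
  d = 38: d(38) · σ(152/38) = 4 · 7 = 28
  d = 76: d(76) · σ(152/76) = 6 · 3 = 18
  d = 152: d(152) · σ(152/152) = 8 · 1 = 8
Summing: (d * σ)(152) = 300 + 280 + 180 + 80 + 30 + 28 + 18 + 8 = 924.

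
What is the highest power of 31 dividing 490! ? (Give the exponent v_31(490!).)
v_31(490!) = 15

Legendre's formula: v_p(n!) = Σ_{k ≥ 1} ⌊n / p^k⌋. For p = 31, n = 490, the terms are:
  ⌊490/31^1⌋ = ⌊490/31⌋ = 15
(the next term ⌊490/31^2⌋ = 0, terminating the sum). Summing: v_31(490!) = 15 = 15.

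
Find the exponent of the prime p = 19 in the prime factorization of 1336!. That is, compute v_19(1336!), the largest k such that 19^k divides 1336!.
v_19(1336!) = 73

Legendre's formula: v_p(n!) = Σ_{k ≥ 1} ⌊n / p^k⌋. For p = 19, n = 1336, the terms are:
  ⌊1336/19^1⌋ = ⌊1336/19⌋ = 70
  ⌊1336/19^2⌋ = ⌊1336/361⌋ = 3
(the next term ⌊1336/19^3⌋ = 0, terminating the sum). Summing: v_19(1336!) = 70 + 3 = 73.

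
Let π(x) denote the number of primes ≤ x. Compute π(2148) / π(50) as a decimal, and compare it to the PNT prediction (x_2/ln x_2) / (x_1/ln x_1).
π(2148)/π(50) = 324/15 ≈ 21.6000;  PNT prediction ≈ 21.9049.

π(50) = 15 and π(2148) = 324, so π(2148)/π(50) ≈ 21.6000. The PNT-predicted ratio is (2148/ln(2148)) / (50/ln(50)) ≈ 21.9049. The two agree to within a few percent, as expected.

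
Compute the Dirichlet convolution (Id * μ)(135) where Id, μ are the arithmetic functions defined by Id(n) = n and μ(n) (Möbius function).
(Id * μ)(135) = 72

Divisors of 135: [1, 3, 5, 9, 15, 27, 45, 135]. For each d | 135:
  d = 1: Id(1) · μ(135/1) = 1 · 0 = 0
  d = 3: Id(3) · μ(135/3) = 3 · 0 = 0
  d = 5: Id(5) · μ(135/5) = 5 · 0 = 0
  d = 9: Id(9) · μ(135/9) = 9 · 1 = 9
  d = 15: Id(15) · μ(135/15) = 15 · 0 = 0
  d = 27: Id(27) · μ(135/27) = 27 · -1 = -27
  d = 45: Id(45) · μ(135/45) = 45 · -1 = -45
  d = 135: Id(135) · μ(135/135) = 135 · 1 = 135
Summing: (Id * μ)(135) = 0 + 0 + 0 + 9 + 0 + -27 + -45 + 135 = 72.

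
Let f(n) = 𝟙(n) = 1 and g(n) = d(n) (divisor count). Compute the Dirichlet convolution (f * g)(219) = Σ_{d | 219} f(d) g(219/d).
(𝟙 * d)(219) = 9

Divisors of 219: [1, 3, 73, 219]. For each d | 219:
  d = 1: 𝟙(1) · d(219/1) = 1 · 4 = 4
  d = 3: 𝟙(3) · d(219/3) = 1 · 2 = 2
  d = 73: 𝟙(73) · d(219/73) = 1 · 2 = 2
  d = 219: 𝟙(219) · d(219/219) = 1 · 1 = 1
Summing: (𝟙 * d)(219) = 4 + 2 + 2 + 1 = 9.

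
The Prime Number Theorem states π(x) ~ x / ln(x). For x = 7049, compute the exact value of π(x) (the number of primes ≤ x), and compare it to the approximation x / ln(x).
π(7049) = 906;  x/ln(x) ≈ 795.54;  relative error ≈ 12.19%.

Directly count primes up to 7049: π(7049) = 906. The PNT approximation gives 7049/ln(7049) ≈ 7049/8.86064 ≈ 795.54. Relative error (π(x) − x/ln(x)) / π(x) ≈ 12.19%; the approximation is known to undercount slightly (Li(x) is a better estimate).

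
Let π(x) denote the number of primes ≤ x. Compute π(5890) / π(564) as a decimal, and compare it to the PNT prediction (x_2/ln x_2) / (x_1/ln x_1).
π(5890)/π(564) = 775/103 ≈ 7.5243;  PNT prediction ≈ 7.6211.

π(564) = 103 and π(5890) = 775, so π(5890)/π(564) ≈ 7.5243. The PNT-predicted ratio is (5890/ln(5890)) / (564/ln(564)) ≈ 7.6211. The two agree to within a few percent, as expected.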